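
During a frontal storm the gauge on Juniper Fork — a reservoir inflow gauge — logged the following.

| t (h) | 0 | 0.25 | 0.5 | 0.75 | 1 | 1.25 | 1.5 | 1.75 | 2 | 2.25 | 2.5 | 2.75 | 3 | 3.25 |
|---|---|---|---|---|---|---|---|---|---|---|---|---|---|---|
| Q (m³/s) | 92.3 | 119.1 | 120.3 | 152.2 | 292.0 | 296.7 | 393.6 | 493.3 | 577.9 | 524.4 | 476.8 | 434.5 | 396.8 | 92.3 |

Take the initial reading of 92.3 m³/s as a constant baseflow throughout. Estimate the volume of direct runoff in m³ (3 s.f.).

V ≈ 2.85 × 10^6 m³

Direct-runoff ordinates (Q − Q_b): 0.0, 26.8, 28.0, 59.9, 199.7, 204.4, 301.3, 401.0, 485.6, 432.1, 384.5, 342.2, 304.5, 0.0 m³/s.
ΣQ_DR = 3170 m³/s.
With Δt = 0.25 h = 900 s, V = ΣQ_DR · Δt = 3170 × 900 = 2.85 × 10^6 m³.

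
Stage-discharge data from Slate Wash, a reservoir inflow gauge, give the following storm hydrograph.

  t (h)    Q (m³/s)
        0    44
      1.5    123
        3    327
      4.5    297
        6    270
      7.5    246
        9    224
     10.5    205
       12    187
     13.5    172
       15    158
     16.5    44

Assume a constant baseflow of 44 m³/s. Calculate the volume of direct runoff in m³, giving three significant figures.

Direct-runoff ordinates (Q − Q_b): 0.0, 79.0, 283.0, 253.0, 226.0, 202.0, 180.0, 161.0, 143.0, 128.0, 114.0, 0.0 m³/s.
ΣQ_DR = 1769 m³/s.
With Δt = 1.5 h = 5400 s, V = ΣQ_DR · Δt = 1769 × 5400 = 9.55 × 10^6 m³.

V ≈ 9.55 × 10^6 m³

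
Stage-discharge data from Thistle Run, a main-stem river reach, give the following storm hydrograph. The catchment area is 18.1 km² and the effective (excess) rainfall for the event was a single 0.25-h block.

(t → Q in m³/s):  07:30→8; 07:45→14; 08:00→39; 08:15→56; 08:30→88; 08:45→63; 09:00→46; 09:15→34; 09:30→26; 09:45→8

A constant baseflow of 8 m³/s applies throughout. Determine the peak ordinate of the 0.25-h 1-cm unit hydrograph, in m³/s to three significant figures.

U_p ≈ 53.3 m³/s

Direct runoff: 0.0, 6.0, 31.0, 48.0, 80.0, 55.0, 38.0, 26.0, 18.0, 0.0 m³/s; ΣQ_DR = 302.0 m³/s, peak = 80.0 m³/s.
Runoff depth d = ΣQ_DR·Δt / A = 302.0 × 900 / (18.1 km²) = 15.02 mm.
The 1-cm UH is the DRH scaled by (10 mm)/d, so U_p = 80.0 × 10/15.02 = 53.3 m³/s.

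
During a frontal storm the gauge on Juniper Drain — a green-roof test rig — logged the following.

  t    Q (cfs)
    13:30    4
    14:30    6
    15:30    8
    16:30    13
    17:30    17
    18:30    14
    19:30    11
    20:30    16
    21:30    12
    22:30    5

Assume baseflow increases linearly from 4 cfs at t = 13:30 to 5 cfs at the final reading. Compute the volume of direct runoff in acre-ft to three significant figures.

V ≈ 5.04 acre-ft

Direct-runoff ordinates (Q − Q_b): 0.00, 1.89, 3.78, 8.67, 12.56, 9.44, 6.33, 11.22, 7.11, 0.00 cfs.
ΣQ_DR = 61.00 cfs.
With Δt = 1 h = 3600 s, V = ΣQ_DR · Δt = 61.00 × 3600 = 2.20 × 10^5 ft³ = 5.04 acre-ft.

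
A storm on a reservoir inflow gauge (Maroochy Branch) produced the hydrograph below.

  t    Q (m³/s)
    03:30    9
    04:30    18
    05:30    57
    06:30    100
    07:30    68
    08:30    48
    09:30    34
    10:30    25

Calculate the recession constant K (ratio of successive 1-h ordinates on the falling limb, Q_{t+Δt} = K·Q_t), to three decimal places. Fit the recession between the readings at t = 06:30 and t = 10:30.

Using the recession-limb readings at t = 06:30 and t = 10:30: Q falls from 100 to 25 m³/s over 4 intervals.
K = (Q₂/Q₁)^(1/4) = (25/100)^(1/4) = 0.707.

K ≈ 0.707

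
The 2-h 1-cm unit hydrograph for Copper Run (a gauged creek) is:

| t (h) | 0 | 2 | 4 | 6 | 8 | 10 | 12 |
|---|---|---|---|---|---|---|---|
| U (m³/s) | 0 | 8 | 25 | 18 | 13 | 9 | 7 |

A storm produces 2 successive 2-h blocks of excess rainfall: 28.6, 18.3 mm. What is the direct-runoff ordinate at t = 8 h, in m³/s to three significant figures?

By discrete convolution, Q_j = Σ (P_i / 10 mm) · U_{j−i}.
At t = 8 h (j=4): Q = (28.6/10)·13 + (18.3/10)·18 = 70.1 m³/s.

Q ≈ 70.1 m³/s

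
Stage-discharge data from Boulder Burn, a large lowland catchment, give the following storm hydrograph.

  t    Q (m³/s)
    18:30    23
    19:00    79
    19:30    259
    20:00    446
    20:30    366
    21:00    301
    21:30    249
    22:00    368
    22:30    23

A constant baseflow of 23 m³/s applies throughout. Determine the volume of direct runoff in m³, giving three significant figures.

V ≈ 3.43 × 10^6 m³

Direct-runoff ordinates (Q − Q_b): 0.0, 56.0, 236.0, 423.0, 343.0, 278.0, 226.0, 345.0, 0.0 m³/s.
ΣQ_DR = 1907 m³/s.
With Δt = 0.5 h = 1800 s, V = ΣQ_DR · Δt = 1907 × 1800 = 3.43 × 10^6 m³.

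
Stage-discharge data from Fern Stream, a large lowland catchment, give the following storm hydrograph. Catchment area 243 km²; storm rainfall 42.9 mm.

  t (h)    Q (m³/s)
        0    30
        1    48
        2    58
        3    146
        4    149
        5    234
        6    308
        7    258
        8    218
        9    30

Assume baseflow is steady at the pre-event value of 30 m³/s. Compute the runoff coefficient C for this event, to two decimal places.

C ≈ 0.41

ΣQ_DR = 1179 m³/s; V = ΣQ_DR·Δt = 4.244 × 10^6 m³.
Runoff depth d = V / A = 17.47 mm.
C = d / P = 17.47 / 42.9 = 0.41.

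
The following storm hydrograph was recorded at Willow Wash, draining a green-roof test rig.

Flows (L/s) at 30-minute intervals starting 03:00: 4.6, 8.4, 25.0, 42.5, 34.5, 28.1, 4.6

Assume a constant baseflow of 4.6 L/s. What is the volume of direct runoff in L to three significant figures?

Direct-runoff ordinates (Q − Q_b): 0.0, 3.8, 20.4, 37.9, 29.9, 23.5, 0.0 L/s.
ΣQ_DR = 115.5 L/s.
With Δt = 0.5 h = 1800 s, V = ΣQ_DR · Δt = 115.5 × 1800 = 2.08 × 10^5 L.

V ≈ 2.08 × 10^5 L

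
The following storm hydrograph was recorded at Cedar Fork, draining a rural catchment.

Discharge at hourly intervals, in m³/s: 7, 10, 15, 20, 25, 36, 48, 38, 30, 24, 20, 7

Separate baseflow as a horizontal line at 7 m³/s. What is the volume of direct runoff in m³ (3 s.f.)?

V ≈ 7.06 × 10^5 m³

Direct-runoff ordinates (Q − Q_b): 0.0, 3.0, 8.0, 13.0, 18.0, 29.0, 41.0, 31.0, 23.0, 17.0, 13.0, 0.0 m³/s.
ΣQ_DR = 196.0 m³/s.
With Δt = 1 h = 3600 s, V = ΣQ_DR · Δt = 196.0 × 3600 = 7.06 × 10^5 m³.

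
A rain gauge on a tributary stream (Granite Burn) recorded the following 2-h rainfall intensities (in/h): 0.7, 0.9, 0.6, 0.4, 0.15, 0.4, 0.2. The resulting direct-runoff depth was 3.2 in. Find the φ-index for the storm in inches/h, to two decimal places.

φ ≈ 0.28 in/h

Only the 5 blocks with intensity above φ contribute runoff: 0.7, 0.9, 0.6, 0.4, 0.4 in/h.
Σ(I−φ)·Δt = d  ⇒  (0.7+0.9+0.6+0.4+0.4 − 5φ)·2 = 3.2
φ = (3.000 − 3.2/2) / 5 = 0.28 in/h.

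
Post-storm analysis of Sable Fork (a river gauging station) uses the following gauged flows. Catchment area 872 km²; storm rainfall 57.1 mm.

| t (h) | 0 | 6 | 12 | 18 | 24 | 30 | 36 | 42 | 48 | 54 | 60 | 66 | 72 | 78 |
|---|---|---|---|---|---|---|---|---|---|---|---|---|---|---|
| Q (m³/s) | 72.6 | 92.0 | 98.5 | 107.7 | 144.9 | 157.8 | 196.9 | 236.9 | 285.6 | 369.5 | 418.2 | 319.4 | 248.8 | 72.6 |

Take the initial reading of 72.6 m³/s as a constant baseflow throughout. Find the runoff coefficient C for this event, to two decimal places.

C ≈ 0.78

ΣQ_DR = 1805 m³/s; V = ΣQ_DR·Δt = 3.899 × 10^7 m³.
Runoff depth d = V / A = 44.71 mm.
C = d / P = 44.71 / 57.1 = 0.78.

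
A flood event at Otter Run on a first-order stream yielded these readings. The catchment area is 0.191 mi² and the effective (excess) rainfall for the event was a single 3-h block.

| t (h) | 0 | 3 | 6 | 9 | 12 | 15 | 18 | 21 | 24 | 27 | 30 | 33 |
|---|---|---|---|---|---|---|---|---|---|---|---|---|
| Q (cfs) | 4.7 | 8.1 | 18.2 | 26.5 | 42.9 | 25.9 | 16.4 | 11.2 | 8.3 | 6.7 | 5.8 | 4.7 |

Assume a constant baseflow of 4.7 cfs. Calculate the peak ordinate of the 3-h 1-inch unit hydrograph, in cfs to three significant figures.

U_p ≈ 12.8 cfs

Direct runoff: 0.0, 3.4, 13.5, 21.8, 38.2, 21.2, 11.7, 6.5, 3.6, 2.0, 1.1, 0.0 cfs; ΣQ_DR = 123.0 cfs, peak = 38.2 cfs.
Runoff depth d = ΣQ_DR·Δt / A = 123.0 × 10800 / (0.191 mi²) = 2.994 in.
The 1-inch UH is the DRH scaled by (1 in)/d, so U_p = 38.2 × 1/2.994 = 12.8 cfs.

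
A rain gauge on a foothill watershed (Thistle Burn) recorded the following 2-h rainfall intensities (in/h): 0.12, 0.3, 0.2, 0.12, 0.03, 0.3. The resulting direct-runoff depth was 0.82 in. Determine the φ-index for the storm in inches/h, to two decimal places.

Only the 3 blocks with intensity above φ contribute runoff: 0.3, 0.2, 0.3 in/h.
Σ(I−φ)·Δt = d  ⇒  (0.3+0.2+0.3 − 3φ)·2 = 0.82
φ = (0.8000 − 0.82/2) / 3 = 0.13 in/h.

φ ≈ 0.13 in/h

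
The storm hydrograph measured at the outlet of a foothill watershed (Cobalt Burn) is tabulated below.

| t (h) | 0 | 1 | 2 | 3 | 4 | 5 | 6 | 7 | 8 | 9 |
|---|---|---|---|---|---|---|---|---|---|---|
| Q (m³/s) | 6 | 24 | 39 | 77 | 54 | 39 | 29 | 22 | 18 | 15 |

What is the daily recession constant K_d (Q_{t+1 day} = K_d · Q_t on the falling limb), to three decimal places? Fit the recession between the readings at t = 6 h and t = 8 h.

K_d ≈ 0.003

Between t = 6 h and t = 8 h the flow falls from 29 to 18 m³/s over 2×1 h = 2 h.
Per-interval ratio K = (18/29)^(1/2) = 0.7878; K_d = K^(24/1) = 0.003.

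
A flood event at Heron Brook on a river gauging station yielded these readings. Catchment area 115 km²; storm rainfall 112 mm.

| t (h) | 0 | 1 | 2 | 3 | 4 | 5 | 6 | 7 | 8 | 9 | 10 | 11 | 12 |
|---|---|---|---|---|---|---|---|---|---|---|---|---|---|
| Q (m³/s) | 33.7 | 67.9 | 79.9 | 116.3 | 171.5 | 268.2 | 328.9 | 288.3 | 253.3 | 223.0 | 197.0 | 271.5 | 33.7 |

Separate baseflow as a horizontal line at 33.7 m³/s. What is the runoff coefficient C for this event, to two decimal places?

C ≈ 0.53

ΣQ_DR = 1895 m³/s; V = ΣQ_DR·Δt = 6.822 × 10^6 m³.
Runoff depth d = V / A = 59.32 mm.
C = d / P = 59.32 / 112 = 0.53.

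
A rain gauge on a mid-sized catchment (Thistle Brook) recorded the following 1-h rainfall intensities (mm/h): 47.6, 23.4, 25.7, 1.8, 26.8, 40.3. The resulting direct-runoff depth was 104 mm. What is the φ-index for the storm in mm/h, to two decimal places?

Only the 5 blocks with intensity above φ contribute runoff: 47.6, 23.4, 25.7, 26.8, 40.3 mm/h.
Σ(I−φ)·Δt = d  ⇒  (47.6+23.4+25.7+26.8+40.3 − 5φ)·1 = 104
φ = (163.8 − 104/1) / 5 = 11.96 mm/h.

φ ≈ 11.96 mm/h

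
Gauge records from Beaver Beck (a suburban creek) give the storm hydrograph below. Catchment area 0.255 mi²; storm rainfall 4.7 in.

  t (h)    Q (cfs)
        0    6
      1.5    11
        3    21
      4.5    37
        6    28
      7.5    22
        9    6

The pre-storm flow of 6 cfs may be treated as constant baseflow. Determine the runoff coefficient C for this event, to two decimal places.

C ≈ 0.17

ΣQ_DR = 89.00 cfs; V = ΣQ_DR·Δt = 4.806 × 10^5 ft³.
Runoff depth d = V / A = 0.8113 in.
C = d / P = 0.8113 / 4.7 = 0.17.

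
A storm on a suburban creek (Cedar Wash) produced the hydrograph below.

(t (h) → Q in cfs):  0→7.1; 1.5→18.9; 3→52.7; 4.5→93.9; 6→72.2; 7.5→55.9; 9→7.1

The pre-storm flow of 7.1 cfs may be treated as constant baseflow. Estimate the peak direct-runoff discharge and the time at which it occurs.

Subtracting baseflow gives direct-runoff ordinates: 0.0, 11.8, 45.6, 86.8, 65.1, 48.8, 0.0 cfs.
The maximum is 86.8 cfs, occurring at the reading for t = 4.5 h.

Q_p = 86.8 cfs at t = 4.5 h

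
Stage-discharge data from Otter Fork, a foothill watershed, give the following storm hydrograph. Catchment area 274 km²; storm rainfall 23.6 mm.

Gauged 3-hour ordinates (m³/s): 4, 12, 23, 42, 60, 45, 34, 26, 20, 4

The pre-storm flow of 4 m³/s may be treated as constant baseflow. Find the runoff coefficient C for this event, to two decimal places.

C ≈ 0.38

ΣQ_DR = 230.0 m³/s; V = ΣQ_DR·Δt = 2.484 × 10^6 m³.
Runoff depth d = V / A = 9.066 mm.
C = d / P = 9.066 / 23.6 = 0.38.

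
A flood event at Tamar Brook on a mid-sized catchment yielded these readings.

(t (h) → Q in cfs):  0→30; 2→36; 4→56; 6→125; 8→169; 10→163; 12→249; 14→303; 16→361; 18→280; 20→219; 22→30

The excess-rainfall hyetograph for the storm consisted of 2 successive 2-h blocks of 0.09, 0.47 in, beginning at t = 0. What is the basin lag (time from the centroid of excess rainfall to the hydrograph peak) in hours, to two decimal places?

t_L ≈ 13.32 h

Centroid of excess rainfall: t_c = Σ P_i·t̄_i / ΣP_i = 2.6786 h (block centres at 1, 3 h).
Hydrograph peak occurs at t = 16 h, so basin lag t_L = 16 − 2.6786 = 13.32 h.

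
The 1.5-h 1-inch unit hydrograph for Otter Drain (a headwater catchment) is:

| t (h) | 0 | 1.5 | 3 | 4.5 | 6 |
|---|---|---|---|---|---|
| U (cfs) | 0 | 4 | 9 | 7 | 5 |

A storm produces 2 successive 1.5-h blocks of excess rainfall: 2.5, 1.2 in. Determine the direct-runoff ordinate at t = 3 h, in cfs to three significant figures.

Q ≈ 27.3 cfs

By discrete convolution, Q_j = Σ (P_i / 1 in) · U_{j−i}.
At t = 3 h (j=2): Q = (2.5/1)·9 + (1.2/1)·4 = 27.3 cfs.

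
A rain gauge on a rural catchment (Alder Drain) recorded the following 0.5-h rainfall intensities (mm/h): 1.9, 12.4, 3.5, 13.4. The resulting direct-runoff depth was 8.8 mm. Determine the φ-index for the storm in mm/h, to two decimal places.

φ ≈ 4.10 mm/h

Only the 2 blocks with intensity above φ contribute runoff: 12.4, 13.4 mm/h.
Σ(I−φ)·Δt = d  ⇒  (12.4+13.4 − 2φ)·0.5 = 8.8
φ = (25.80 − 8.8/0.5) / 2 = 4.10 mm/h.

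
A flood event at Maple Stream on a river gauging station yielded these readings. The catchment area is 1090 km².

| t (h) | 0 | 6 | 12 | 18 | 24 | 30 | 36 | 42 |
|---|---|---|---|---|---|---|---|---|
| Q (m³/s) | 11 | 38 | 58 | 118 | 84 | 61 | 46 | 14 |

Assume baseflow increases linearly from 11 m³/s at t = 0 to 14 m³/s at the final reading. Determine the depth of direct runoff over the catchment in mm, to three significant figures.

Direct runoff: 0.00, 26.57, 46.14, 105.71, 71.29, 47.86, 32.43, 0.00 m³/s; ΣQ_DR = 330.0 m³/s.
V = ΣQ_DR · Δt = 330.0 × 21600 s = 7.128 × 10^6 m³.
Over A = 1090 km², depth = V / A = 6.54 mm.

d ≈ 6.54 mm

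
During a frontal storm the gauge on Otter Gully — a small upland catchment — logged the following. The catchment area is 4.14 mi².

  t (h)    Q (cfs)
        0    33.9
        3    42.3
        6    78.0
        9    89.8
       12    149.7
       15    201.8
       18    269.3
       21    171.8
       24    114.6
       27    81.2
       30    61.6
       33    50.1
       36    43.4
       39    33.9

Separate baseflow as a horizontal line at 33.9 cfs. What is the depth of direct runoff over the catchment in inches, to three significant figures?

d ≈ 1.06 in

Direct runoff: 0.0, 8.4, 44.1, 55.9, 115.8, 167.9, 235.4, 137.9, 80.7, 47.3, 27.7, 16.2, 9.5, 0.0 cfs; ΣQ_DR = 946.8 cfs.
V = ΣQ_DR · Δt = 946.8 × 10800 s = 1.023 × 10^7 ft³.
Over A = 4.14 mi², depth = V / A = 1.06 in.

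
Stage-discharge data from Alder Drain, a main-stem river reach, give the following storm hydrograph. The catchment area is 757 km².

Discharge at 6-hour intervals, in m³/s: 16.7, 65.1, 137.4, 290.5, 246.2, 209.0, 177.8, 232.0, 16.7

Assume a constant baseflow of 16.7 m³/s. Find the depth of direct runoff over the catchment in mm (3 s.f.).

Direct runoff: 0.0, 48.4, 120.7, 273.8, 229.5, 192.3, 161.1, 215.3, 0.0 m³/s; ΣQ_DR = 1241 m³/s.
V = ΣQ_DR · Δt = 1241 × 21600 s = 2.681 × 10^7 m³.
Over A = 757 km², depth = V / A = 35.4 mm.

d ≈ 35.4 mm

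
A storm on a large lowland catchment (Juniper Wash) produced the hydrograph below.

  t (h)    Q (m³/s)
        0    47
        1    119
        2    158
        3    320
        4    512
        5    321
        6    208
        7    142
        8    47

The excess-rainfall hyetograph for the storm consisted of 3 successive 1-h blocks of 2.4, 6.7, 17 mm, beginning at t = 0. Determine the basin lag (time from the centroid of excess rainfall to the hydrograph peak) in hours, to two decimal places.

Centroid of excess rainfall: t_c = Σ P_i·t̄_i / ΣP_i = 2.0594 h (block centres at 0.5, 1.5, 2.5 h).
Hydrograph peak occurs at t = 4 h, so basin lag t_L = 4 − 2.0594 = 1.94 h.

t_L ≈ 1.94 h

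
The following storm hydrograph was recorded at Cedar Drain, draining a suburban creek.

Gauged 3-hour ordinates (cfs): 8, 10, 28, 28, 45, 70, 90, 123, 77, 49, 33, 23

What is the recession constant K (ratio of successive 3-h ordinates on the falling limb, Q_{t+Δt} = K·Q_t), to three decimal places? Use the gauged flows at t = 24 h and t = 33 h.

Using the recession-limb readings at t = 24 h and t = 33 h: Q falls from 77 to 23 cfs over 3 intervals.
K = (Q₂/Q₁)^(1/3) = (23/77)^(1/3) = 0.668.

K ≈ 0.668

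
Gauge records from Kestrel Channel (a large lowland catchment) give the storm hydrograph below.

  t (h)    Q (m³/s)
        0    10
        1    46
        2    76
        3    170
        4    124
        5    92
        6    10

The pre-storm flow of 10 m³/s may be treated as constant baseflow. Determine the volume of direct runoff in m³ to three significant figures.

Direct-runoff ordinates (Q − Q_b): 0.0, 36.0, 66.0, 160.0, 114.0, 82.0, 0.0 m³/s.
ΣQ_DR = 458.0 m³/s.
With Δt = 1 h = 3600 s, V = ΣQ_DR · Δt = 458.0 × 3600 = 1.65 × 10^6 m³.

V ≈ 1.65 × 10^6 m³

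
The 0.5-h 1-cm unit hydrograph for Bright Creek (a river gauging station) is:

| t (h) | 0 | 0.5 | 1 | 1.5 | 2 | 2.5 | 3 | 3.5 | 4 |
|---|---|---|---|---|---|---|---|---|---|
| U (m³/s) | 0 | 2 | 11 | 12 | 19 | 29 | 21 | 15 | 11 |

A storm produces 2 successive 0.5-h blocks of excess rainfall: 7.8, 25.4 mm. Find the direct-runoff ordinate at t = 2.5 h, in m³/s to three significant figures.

Q ≈ 70.9 m³/s

By discrete convolution, Q_j = Σ (P_i / 10 mm) · U_{j−i}.
At t = 2.5 h (j=5): Q = (7.8/10)·29 + (25.4/10)·19 = 70.9 m³/s.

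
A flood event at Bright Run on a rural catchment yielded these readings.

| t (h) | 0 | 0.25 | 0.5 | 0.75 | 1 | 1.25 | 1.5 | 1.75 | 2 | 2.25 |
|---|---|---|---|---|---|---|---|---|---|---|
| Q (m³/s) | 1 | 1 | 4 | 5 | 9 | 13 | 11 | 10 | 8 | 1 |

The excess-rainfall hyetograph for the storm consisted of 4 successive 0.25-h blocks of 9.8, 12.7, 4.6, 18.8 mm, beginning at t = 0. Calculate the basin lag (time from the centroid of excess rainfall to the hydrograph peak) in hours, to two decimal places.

Centroid of excess rainfall: t_c = Σ P_i·t̄_i / ΣP_i = 0.5515 h (block centres at 0.125, 0.375, 0.625, 0.875 h).
Hydrograph peak occurs at t = 1.25 h, so basin lag t_L = 1.25 − 0.5515 = 0.70 h.

t_L ≈ 0.70 h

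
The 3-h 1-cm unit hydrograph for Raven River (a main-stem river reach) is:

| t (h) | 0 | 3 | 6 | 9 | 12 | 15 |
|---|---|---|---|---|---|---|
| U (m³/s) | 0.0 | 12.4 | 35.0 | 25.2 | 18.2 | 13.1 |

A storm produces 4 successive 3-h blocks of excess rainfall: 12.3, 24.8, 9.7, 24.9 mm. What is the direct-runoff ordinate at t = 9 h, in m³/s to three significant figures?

Q ≈ 130 m³/s

By discrete convolution, Q_j = Σ (P_i / 10 mm) · U_{j−i}.
At t = 9 h (j=3): Q = (12.3/10)·25.2 + (24.8/10)·35.0 + (9.7/10)·12.4 + (24.9/10)·0.0 = 130 m³/s.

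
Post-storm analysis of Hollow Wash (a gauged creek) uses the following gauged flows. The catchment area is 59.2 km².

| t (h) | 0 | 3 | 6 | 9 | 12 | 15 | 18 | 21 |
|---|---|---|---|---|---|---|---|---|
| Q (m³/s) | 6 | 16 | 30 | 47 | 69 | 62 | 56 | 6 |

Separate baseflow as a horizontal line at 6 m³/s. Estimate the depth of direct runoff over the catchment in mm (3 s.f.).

d ≈ 44.5 mm

Direct runoff: 0.0, 10.0, 24.0, 41.0, 63.0, 56.0, 50.0, 0.0 m³/s; ΣQ_DR = 244.0 m³/s.
V = ΣQ_DR · Δt = 244.0 × 10800 s = 2.635 × 10^6 m³.
Over A = 59.2 km², depth = V / A = 44.5 mm.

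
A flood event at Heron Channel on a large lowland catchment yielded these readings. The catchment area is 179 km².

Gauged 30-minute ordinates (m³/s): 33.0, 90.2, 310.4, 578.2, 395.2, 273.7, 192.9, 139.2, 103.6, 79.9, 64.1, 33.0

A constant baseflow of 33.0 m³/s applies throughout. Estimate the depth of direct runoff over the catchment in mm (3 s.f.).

d ≈ 19.1 mm

Direct runoff: 0.0, 57.2, 277.4, 545.2, 362.2, 240.7, 159.9, 106.2, 70.6, 46.9, 31.1, 0.0 m³/s; ΣQ_DR = 1897 m³/s.
V = ΣQ_DR · Δt = 1897 × 1800 s = 3.415 × 10^6 m³.
Over A = 179 km², depth = V / A = 19.1 mm.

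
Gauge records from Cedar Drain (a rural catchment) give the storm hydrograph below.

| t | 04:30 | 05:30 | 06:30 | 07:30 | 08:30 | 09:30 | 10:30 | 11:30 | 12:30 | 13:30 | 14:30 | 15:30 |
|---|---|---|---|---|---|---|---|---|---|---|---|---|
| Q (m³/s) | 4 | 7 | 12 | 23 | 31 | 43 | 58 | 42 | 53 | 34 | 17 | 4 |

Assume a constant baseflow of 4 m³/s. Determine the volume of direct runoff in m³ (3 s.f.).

Direct-runoff ordinates (Q − Q_b): 0.0, 3.0, 8.0, 19.0, 27.0, 39.0, 54.0, 38.0, 49.0, 30.0, 13.0, 0.0 m³/s.
ΣQ_DR = 280.0 m³/s.
With Δt = 1 h = 3600 s, V = ΣQ_DR · Δt = 280.0 × 3600 = 1.01 × 10^6 m³.

V ≈ 1.01 × 10^6 m³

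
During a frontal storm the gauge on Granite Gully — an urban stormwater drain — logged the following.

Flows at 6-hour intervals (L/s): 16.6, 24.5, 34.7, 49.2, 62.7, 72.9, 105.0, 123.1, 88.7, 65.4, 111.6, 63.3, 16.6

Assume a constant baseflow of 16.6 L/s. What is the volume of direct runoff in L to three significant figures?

V ≈ 1.34 × 10^7 L

Direct-runoff ordinates (Q − Q_b): 0.0, 7.9, 18.1, 32.6, 46.1, 56.3, 88.4, 106.5, 72.1, 48.8, 95.0, 46.7, 0.0 L/s.
ΣQ_DR = 618.5 L/s.
With Δt = 6 h = 21600 s, V = ΣQ_DR · Δt = 618.5 × 21600 = 1.34 × 10^7 L.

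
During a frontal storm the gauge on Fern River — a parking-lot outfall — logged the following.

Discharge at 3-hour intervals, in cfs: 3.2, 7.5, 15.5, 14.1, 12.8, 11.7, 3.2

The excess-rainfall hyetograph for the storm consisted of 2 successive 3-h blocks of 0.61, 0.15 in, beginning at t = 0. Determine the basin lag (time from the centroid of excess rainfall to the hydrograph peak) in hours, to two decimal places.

t_L ≈ 3.91 h

Centroid of excess rainfall: t_c = Σ P_i·t̄_i / ΣP_i = 2.0921 h (block centres at 1.5, 4.5 h).
Hydrograph peak occurs at t = 6 h, so basin lag t_L = 6 − 2.0921 = 3.91 h.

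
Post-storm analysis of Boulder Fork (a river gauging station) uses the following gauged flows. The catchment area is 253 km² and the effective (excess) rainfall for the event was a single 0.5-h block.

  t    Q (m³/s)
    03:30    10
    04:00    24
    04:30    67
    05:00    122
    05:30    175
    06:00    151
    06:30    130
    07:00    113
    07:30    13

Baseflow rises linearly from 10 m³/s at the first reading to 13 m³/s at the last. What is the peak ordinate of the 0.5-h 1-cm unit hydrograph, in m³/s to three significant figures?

U_p ≈ 328 m³/s

Direct runoff: 0.00, 13.62, 56.25, 110.88, 163.50, 139.12, 117.75, 100.38, 0.00 m³/s; ΣQ_DR = 701.5 m³/s, peak = 163.50 m³/s.
Runoff depth d = ΣQ_DR·Δt / A = 701.5 × 1800 / (253 km²) = 4.991 mm.
The 1-cm UH is the DRH scaled by (10 mm)/d, so U_p = 163.50 × 10/4.991 = 328 m³/s.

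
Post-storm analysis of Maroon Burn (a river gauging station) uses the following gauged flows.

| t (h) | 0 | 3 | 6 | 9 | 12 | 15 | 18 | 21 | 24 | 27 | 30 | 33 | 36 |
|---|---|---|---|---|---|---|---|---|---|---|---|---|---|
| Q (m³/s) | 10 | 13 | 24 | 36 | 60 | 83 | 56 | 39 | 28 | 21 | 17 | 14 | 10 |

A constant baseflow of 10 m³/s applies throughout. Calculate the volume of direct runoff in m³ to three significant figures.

V ≈ 3.03 × 10^6 m³

Direct-runoff ordinates (Q − Q_b): 0.0, 3.0, 14.0, 26.0, 50.0, 73.0, 46.0, 29.0, 18.0, 11.0, 7.0, 4.0, 0.0 m³/s.
ΣQ_DR = 281.0 m³/s.
With Δt = 3 h = 10800 s, V = ΣQ_DR · Δt = 281.0 × 10800 = 3.03 × 10^6 m³.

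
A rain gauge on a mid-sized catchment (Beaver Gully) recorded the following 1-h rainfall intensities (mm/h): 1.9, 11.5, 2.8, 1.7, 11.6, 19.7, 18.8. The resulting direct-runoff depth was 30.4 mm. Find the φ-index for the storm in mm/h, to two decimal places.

Only the 4 blocks with intensity above φ contribute runoff: 11.5, 11.6, 19.7, 18.8 mm/h.
Σ(I−φ)·Δt = d  ⇒  (11.5+11.6+19.7+18.8 − 4φ)·1 = 30.4
φ = (61.60 − 30.4/1) / 4 = 7.80 mm/h.

φ ≈ 7.80 mm/h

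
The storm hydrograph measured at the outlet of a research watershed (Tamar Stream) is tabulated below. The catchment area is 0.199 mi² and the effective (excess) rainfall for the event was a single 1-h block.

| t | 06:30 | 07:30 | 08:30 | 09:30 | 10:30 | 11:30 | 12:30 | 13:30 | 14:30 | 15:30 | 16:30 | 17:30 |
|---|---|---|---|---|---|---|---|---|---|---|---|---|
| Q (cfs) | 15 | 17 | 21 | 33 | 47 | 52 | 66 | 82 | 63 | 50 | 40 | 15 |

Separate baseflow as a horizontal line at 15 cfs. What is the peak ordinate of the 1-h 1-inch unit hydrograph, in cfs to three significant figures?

Direct runoff: 0.0, 2.0, 6.0, 18.0, 32.0, 37.0, 51.0, 67.0, 48.0, 35.0, 25.0, 0.0 cfs; ΣQ_DR = 321.0 cfs, peak = 67.0 cfs.
Runoff depth d = ΣQ_DR·Δt / A = 321.0 × 3600 / (0.199 mi²) = 2.500 in.
The 1-inch UH is the DRH scaled by (1 in)/d, so U_p = 67.0 × 1/2.500 = 26.8 cfs.

U_p ≈ 26.8 cfs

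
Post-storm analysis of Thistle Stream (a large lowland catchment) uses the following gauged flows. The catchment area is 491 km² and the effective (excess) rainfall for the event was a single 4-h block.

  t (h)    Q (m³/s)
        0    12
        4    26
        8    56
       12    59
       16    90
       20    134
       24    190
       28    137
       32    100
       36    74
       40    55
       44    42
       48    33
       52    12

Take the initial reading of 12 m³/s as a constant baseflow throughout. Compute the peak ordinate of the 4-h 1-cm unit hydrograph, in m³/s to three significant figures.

U_p ≈ 71.2 m³/s

Direct runoff: 0.0, 14.0, 44.0, 47.0, 78.0, 122.0, 178.0, 125.0, 88.0, 62.0, 43.0, 30.0, 21.0, 0.0 m³/s; ΣQ_DR = 852.0 m³/s, peak = 178.0 m³/s.
Runoff depth d = ΣQ_DR·Δt / A = 852.0 × 14400 / (491 km²) = 24.99 mm.
The 1-cm UH is the DRH scaled by (10 mm)/d, so U_p = 178.0 × 10/24.99 = 71.2 m³/s.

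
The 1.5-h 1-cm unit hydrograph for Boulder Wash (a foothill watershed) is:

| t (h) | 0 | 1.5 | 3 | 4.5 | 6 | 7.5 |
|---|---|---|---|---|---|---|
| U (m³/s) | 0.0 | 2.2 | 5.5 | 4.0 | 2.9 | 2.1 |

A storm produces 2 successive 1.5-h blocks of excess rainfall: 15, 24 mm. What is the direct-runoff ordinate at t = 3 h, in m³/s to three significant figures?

By discrete convolution, Q_j = Σ (P_i / 10 mm) · U_{j−i}.
At t = 3 h (j=2): Q = (15/10)·5.5 + (24/10)·2.2 = 13.5 m³/s.

Q ≈ 13.5 m³/s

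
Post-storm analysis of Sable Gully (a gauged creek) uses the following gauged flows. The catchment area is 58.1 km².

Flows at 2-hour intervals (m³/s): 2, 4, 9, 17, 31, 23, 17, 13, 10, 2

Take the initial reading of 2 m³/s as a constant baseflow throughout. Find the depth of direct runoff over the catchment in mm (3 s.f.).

Direct runoff: 0.0, 2.0, 7.0, 15.0, 29.0, 21.0, 15.0, 11.0, 8.0, 0.0 m³/s; ΣQ_DR = 108.0 m³/s.
V = ΣQ_DR · Δt = 108.0 × 7200 s = 7.776 × 10^5 m³.
Over A = 58.1 km², depth = V / A = 13.4 mm.

d ≈ 13.4 mm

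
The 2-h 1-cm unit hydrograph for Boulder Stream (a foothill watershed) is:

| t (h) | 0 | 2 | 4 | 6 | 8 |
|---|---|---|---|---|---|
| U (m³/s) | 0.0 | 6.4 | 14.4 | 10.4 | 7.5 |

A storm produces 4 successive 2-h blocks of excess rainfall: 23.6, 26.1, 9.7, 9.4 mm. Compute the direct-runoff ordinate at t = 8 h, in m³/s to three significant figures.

By discrete convolution, Q_j = Σ (P_i / 10 mm) · U_{j−i}.
At t = 8 h (j=4): Q = (23.6/10)·7.5 + (26.1/10)·10.4 + (9.7/10)·14.4 + (9.4/10)·6.4 = 64.8 m³/s.

Q ≈ 64.8 m³/s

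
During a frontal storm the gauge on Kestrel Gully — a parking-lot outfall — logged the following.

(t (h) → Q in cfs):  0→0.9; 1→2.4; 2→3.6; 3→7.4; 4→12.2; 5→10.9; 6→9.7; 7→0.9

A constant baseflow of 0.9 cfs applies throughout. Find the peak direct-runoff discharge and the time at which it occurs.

Q_p = 11.3 cfs at t = 4 h

Subtracting baseflow gives direct-runoff ordinates: 0.0, 1.5, 2.7, 6.5, 11.3, 10.0, 8.8, 0.0 cfs.
The maximum is 11.3 cfs, occurring at the reading for t = 4 h.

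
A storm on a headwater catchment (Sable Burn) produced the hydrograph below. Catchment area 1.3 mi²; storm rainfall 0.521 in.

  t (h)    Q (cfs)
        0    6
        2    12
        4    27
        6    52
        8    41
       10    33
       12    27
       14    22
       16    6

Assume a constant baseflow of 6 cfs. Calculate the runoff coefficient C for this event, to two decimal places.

C ≈ 0.79

ΣQ_DR = 172.0 cfs; V = ΣQ_DR·Δt = 1.238 × 10^6 ft³.
Runoff depth d = V / A = 0.4100 in.
C = d / P = 0.4100 / 0.521 = 0.79.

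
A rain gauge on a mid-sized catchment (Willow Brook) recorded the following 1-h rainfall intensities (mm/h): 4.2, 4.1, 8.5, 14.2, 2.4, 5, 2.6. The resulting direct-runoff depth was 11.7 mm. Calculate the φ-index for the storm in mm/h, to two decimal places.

Only the 2 blocks with intensity above φ contribute runoff: 8.5, 14.2 mm/h.
Σ(I−φ)·Δt = d  ⇒  (8.5+14.2 − 2φ)·1 = 11.7
φ = (22.70 − 11.7/1) / 2 = 5.50 mm/h.

φ ≈ 5.50 mm/h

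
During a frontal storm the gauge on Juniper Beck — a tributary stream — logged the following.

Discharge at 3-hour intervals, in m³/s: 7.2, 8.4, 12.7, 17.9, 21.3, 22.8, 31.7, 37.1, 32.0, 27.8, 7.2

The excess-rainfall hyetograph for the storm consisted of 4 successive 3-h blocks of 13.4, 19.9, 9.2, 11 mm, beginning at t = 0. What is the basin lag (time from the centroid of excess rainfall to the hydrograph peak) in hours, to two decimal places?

t_L ≈ 15.50 h

Centroid of excess rainfall: t_c = Σ P_i·t̄_i / ΣP_i = 5.4981 h (block centres at 1.5, 4.5, 7.5, 10.5 h).
Hydrograph peak occurs at t = 21 h, so basin lag t_L = 21 − 5.4981 = 15.50 h.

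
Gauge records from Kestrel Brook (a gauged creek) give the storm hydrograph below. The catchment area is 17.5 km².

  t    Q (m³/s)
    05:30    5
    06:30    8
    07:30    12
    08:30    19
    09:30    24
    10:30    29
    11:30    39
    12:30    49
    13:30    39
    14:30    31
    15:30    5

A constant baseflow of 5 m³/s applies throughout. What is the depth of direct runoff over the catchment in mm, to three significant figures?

Direct runoff: 0.0, 3.0, 7.0, 14.0, 19.0, 24.0, 34.0, 44.0, 34.0, 26.0, 0.0 m³/s; ΣQ_DR = 205.0 m³/s.
V = ΣQ_DR · Δt = 205.0 × 3600 s = 7.380 × 10^5 m³.
Over A = 17.5 km², depth = V / A = 42.2 mm.

d ≈ 42.2 mm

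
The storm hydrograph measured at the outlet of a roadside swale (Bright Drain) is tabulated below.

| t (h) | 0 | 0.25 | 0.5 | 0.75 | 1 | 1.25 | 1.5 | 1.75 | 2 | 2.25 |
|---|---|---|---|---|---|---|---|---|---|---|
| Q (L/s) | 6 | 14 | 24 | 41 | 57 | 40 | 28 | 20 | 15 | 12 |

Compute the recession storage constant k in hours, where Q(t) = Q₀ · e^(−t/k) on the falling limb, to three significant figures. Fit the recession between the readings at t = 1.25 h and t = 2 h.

k ≈ 0.765 h

On the falling limb, Q drops from 40 to 15 L/s between t = 1.25 h and t = 2 h (Δt = 0.75 h).
k = −Δt / ln(Q₂/Q₁) = −0.75 / ln(15/40) = 0.765 h.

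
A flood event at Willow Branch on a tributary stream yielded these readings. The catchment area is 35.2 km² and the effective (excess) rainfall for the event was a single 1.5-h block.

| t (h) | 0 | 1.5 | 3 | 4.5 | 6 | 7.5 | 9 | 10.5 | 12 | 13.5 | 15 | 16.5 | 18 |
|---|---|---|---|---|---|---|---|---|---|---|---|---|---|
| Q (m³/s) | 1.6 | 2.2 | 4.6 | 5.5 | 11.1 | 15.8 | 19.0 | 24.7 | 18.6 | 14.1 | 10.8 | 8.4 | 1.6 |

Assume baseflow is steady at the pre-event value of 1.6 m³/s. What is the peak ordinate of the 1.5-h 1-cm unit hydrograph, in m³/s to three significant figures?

U_p ≈ 12.8 m³/s

Direct runoff: 0.0, 0.6, 3.0, 3.9, 9.5, 14.2, 17.4, 23.1, 17.0, 12.5, 9.2, 6.8, 0.0 m³/s; ΣQ_DR = 117.2 m³/s, peak = 23.1 m³/s.
Runoff depth d = ΣQ_DR·Δt / A = 117.2 × 5400 / (35.2 km²) = 17.98 mm.
The 1-cm UH is the DRH scaled by (10 mm)/d, so U_p = 23.1 × 10/17.98 = 12.8 m³/s.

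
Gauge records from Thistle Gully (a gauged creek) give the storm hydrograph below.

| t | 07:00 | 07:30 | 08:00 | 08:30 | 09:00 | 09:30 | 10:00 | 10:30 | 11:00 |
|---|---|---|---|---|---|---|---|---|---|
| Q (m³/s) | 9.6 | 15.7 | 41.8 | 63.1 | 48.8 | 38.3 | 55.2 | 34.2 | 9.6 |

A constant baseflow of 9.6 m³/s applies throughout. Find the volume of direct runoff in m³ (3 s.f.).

Direct-runoff ordinates (Q − Q_b): 0.0, 6.1, 32.2, 53.5, 39.2, 28.7, 45.6, 24.6, 0.0 m³/s.
ΣQ_DR = 229.9 m³/s.
With Δt = 0.5 h = 1800 s, V = ΣQ_DR · Δt = 229.9 × 1800 = 4.14 × 10^5 m³.

V ≈ 4.14 × 10^5 m³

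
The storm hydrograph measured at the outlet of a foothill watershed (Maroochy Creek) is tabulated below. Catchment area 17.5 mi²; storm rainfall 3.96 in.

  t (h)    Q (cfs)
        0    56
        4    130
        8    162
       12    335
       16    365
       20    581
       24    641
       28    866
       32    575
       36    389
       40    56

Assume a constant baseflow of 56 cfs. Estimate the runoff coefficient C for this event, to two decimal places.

C ≈ 0.32

ΣQ_DR = 3540 cfs; V = ΣQ_DR·Δt = 5.098 × 10^7 ft³.
Runoff depth d = V / A = 1.254 in.
C = d / P = 1.254 / 3.96 = 0.32.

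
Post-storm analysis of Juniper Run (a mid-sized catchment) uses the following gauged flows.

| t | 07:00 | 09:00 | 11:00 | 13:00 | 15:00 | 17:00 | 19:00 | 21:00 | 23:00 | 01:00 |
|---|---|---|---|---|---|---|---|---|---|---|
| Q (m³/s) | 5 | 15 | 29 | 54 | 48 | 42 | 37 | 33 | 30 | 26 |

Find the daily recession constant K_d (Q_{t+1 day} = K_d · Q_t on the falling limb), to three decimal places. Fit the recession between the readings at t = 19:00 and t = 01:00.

Between t = 19:00 and t = 01:00 the flow falls from 37 to 26 m³/s over 3×2 h = 6 h.
Per-interval ratio K = (26/37)^(1/3) = 0.8890; K_d = K^(24/2) = 0.244.

K_d ≈ 0.244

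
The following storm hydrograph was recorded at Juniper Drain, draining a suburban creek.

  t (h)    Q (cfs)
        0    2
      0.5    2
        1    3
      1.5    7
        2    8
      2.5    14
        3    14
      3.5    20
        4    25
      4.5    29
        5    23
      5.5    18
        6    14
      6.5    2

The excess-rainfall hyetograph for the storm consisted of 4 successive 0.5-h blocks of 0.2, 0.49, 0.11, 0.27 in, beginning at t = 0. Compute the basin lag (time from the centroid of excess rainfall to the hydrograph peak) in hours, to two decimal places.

t_L ≈ 3.54 h

Centroid of excess rainfall: t_c = Σ P_i·t̄_i / ΣP_i = 0.9603 h (block centres at 0.25, 0.75, 1.25, 1.75 h).
Hydrograph peak occurs at t = 4.5 h, so basin lag t_L = 4.5 − 0.9603 = 3.54 h.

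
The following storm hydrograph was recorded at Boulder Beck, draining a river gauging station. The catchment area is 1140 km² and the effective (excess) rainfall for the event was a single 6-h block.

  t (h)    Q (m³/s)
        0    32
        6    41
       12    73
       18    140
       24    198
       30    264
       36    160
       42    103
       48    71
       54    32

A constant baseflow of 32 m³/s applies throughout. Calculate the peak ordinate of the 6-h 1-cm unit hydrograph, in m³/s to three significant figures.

Direct runoff: 0.0, 9.0, 41.0, 108.0, 166.0, 232.0, 128.0, 71.0, 39.0, 0.0 m³/s; ΣQ_DR = 794.0 m³/s, peak = 232.0 m³/s.
Runoff depth d = ΣQ_DR·Δt / A = 794.0 × 21600 / (1140 km²) = 15.04 mm.
The 1-cm UH is the DRH scaled by (10 mm)/d, so U_p = 232.0 × 10/15.04 = 154 m³/s.

U_p ≈ 154 m³/s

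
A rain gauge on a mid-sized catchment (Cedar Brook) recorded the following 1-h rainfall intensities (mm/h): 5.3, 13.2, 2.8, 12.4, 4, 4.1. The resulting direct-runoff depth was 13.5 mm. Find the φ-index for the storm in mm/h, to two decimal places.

Only the 2 blocks with intensity above φ contribute runoff: 13.2, 12.4 mm/h.
Σ(I−φ)·Δt = d  ⇒  (13.2+12.4 − 2φ)·1 = 13.5
φ = (25.60 − 13.5/1) / 2 = 6.05 mm/h.

φ ≈ 6.05 mm/h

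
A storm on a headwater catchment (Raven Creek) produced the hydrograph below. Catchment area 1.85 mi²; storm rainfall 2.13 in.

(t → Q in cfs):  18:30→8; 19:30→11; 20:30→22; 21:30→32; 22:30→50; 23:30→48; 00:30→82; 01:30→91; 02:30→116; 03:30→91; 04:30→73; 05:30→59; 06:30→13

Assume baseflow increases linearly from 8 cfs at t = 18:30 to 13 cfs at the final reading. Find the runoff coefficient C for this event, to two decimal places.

ΣQ_DR = 559.5 cfs; V = ΣQ_DR·Δt = 2.014 × 10^6 ft³.
Runoff depth d = V / A = 0.4686 in.
C = d / P = 0.4686 / 2.13 = 0.22.

C ≈ 0.22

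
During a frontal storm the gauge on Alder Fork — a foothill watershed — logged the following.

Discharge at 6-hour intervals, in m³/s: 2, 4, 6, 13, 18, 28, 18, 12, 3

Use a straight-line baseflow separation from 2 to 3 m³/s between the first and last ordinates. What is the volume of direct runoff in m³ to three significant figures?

Direct-runoff ordinates (Q − Q_b): 0.00, 1.88, 3.75, 10.62, 15.50, 25.38, 15.25, 9.12, 0.00 m³/s.
ΣQ_DR = 81.50 m³/s.
With Δt = 6 h = 21600 s, V = ΣQ_DR · Δt = 81.50 × 21600 = 1.76 × 10^6 m³.

V ≈ 1.76 × 10^6 m³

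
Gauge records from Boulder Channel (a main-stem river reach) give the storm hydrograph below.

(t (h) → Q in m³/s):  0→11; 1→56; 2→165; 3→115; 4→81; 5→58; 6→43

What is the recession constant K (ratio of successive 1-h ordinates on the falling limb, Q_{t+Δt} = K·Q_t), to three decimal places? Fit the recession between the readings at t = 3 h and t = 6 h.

Using the recession-limb readings at t = 3 h and t = 6 h: Q falls from 115 to 43 m³/s over 3 intervals.
K = (Q₂/Q₁)^(1/3) = (43/115)^(1/3) = 0.720.

K ≈ 0.720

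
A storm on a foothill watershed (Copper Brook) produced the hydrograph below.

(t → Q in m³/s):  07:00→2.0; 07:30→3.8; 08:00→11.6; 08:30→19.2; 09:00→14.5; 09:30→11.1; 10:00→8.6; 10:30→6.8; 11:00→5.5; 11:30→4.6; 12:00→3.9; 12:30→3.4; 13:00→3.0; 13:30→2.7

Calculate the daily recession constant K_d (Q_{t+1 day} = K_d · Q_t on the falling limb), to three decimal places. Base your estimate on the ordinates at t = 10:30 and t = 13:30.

Between t = 10:30 and t = 13:30 the flow falls from 6.8 to 2.7 m³/s over 6×0.5 h = 3 h.
Per-interval ratio K = (2.7/6.8)^(1/6) = 0.8573; K_d = K^(24/0.5) = 0.001.

K_d ≈ 0.001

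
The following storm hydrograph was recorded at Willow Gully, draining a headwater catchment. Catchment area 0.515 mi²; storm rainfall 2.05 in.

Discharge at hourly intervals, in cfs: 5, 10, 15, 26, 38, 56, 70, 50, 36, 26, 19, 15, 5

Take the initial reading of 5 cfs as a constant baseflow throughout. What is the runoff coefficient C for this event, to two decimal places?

ΣQ_DR = 306.0 cfs; V = ΣQ_DR·Δt = 1.102 × 10^6 ft³.
Runoff depth d = V / A = 0.9207 in.
C = d / P = 0.9207 / 2.05 = 0.45.

C ≈ 0.45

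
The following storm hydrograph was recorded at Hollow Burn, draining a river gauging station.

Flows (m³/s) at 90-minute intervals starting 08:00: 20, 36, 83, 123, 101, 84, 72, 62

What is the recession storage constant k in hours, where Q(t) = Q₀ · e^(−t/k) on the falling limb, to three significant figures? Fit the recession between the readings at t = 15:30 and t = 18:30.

k ≈ 9.88 h

On the falling limb, Q drops from 84 to 62 m³/s between t = 15:30 and t = 18:30 (Δt = 3 h).
k = −Δt / ln(Q₂/Q₁) = −3 / ln(62/84) = 9.88 h.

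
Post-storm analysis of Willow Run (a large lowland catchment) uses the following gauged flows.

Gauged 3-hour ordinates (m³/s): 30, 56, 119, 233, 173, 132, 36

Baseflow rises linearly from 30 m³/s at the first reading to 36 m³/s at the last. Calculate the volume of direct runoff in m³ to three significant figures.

Direct-runoff ordinates (Q − Q_b): 0.00, 25.00, 87.00, 200.00, 139.00, 97.00, 0.00 m³/s.
ΣQ_DR = 548.0 m³/s.
With Δt = 3 h = 10800 s, V = ΣQ_DR · Δt = 548.0 × 10800 = 5.92 × 10^6 m³.

V ≈ 5.92 × 10^6 m³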